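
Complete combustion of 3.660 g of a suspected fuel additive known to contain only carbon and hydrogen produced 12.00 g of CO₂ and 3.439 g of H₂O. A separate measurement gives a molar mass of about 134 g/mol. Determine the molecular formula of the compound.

C10H14

mol C = 12.00 g CO₂ ÷ 44.009 g/mol = 0.27267 mol
mol H = 2 × 3.439 g H₂O ÷ 18.015 g/mol = 0.38179 mol
Divide by the smallest (0.27267 mol): C 1.000, H 1.400
Multiplying each by 5 gives whole numbers: C 5.00, H 7.00
Empirical formula: C5H7
Empirical-formula mass = 67.11 g/mol; 134 ÷ 67.11 ≈ 2, so the molecular formula is C10H14.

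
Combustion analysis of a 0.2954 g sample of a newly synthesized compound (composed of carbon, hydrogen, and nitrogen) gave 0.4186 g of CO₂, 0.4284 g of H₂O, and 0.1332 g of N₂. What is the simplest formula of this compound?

mol C = 0.4186 g CO₂ ÷ 44.009 g/mol = 0.0095117 mol
mol H = 2 × 0.4284 g H₂O ÷ 18.015 g/mol = 0.047560 mol
mol N = 2 × 0.1332 g N₂ ÷ 28.014 g/mol = 0.0095095 mol
Divide by the smallest (0.0095095 mol): C 1.000, H 5.001, N 1.000

CH5N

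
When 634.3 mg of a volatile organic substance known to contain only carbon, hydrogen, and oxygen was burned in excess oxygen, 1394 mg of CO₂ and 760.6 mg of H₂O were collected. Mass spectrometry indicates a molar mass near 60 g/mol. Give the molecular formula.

C3H8O

mol C = 1.394 g CO₂ ÷ 44.009 g/mol = 0.031675 mol
mol H = 2 × 0.7606 g H₂O ÷ 18.015 g/mol = 0.084441 mol
mass O = 0.6343 − (0.38045 + 0.085116) = 0.16873 g → mol O = 0.16873 ÷ 15.999 = 0.010546 mol
Divide by the smallest (0.010546 mol): C 3.003, H 8.007, O 1.000
Empirical formula: C3H8O
Empirical-formula mass = 60.10 g/mol; 60 ÷ 60.10 ≈ 1, so the molecular formula is C3H8O.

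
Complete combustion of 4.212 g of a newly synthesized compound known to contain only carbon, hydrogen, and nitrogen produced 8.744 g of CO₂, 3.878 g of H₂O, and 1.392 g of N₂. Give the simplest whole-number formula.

mol C = 8.744 g CO₂ ÷ 44.009 g/mol = 0.19869 mol
mol H = 2 × 3.878 g H₂O ÷ 18.015 g/mol = 0.43053 mol
mol N = 2 × 1.392 g N₂ ÷ 28.014 g/mol = 0.099379 mol
Divide by the smallest (0.099379 mol): C 1.999, H 4.332, N 1.000
Multiplying each by 3 gives whole numbers: C 6.00, H 13.00, N 3.00

C6H13N3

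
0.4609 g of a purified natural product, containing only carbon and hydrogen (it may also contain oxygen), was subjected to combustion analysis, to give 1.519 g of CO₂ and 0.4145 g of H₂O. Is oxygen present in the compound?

mol C = 1.519 g CO₂ ÷ 44.009 g/mol = 0.034516 mol
mol H = 2 × 0.4145 g H₂O ÷ 18.015 g/mol = 0.046017 mol
C and H together account for 0.46095 g — essentially the entire 0.4609 g sample — so the compound contains no oxygen.

no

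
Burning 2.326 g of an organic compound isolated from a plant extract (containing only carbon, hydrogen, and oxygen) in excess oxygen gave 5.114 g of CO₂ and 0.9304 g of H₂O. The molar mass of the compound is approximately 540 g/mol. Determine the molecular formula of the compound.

mol C = 5.114 g CO₂ ÷ 44.009 g/mol = 0.11620 mol
mol H = 2 × 0.9304 g H₂O ÷ 18.015 g/mol = 0.10329 mol
mass O = 2.326 − (1.3957 + 0.10412) = 0.82616 g → mol O = 0.82616 ÷ 15.999 = 0.051638 mol
Divide by the smallest (0.051638 mol): C 2.250, H 2.000, O 1.000
Multiplying each by 4 gives whole numbers: C 9.00, H 8.00, O 4.00
Empirical formula: C9H8O4
Empirical-formula mass = 180.16 g/mol; 540 ÷ 180.16 ≈ 3, so the molecular formula is C27H24O12.

C27H24O12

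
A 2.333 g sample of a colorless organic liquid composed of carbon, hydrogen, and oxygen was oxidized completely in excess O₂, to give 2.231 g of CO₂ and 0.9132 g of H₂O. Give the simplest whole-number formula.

mol C = 2.231 g CO₂ ÷ 44.009 g/mol = 0.050694 mol
mol H = 2 × 0.9132 g H₂O ÷ 18.015 g/mol = 0.10138 mol
mass O = 2.333 − (0.60889 + 0.10219) = 1.6219 g → mol O = 1.6219 ÷ 15.999 = 0.10138 mol
Divide by the smallest (0.050694 mol): C 1.000, H 2.000, O 2.000

CH2O2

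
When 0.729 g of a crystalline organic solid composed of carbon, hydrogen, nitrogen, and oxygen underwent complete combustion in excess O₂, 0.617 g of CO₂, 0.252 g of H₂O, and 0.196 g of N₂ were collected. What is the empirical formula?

mol C = 0.617 g CO₂ ÷ 44.009 g/mol = 0.01402 mol
mol H = 2 × 0.252 g H₂O ÷ 18.015 g/mol = 0.02798 mol
mol N = 2 × 0.196 g N₂ ÷ 28.014 g/mol = 0.01399 mol
mass O = 0.729 − (0.1684 + 0.02820 + 0.1960) = 0.3364 g → mol O = 0.3364 ÷ 15.999 = 0.02103 mol
Divide by the smallest (0.01399 mol): C 1.002, H 1.999, N 1.000, O 1.503
Multiplying each by 2 gives whole numbers: C 2.00, H 4.00, N 2.00, O 3.01

C2H4N2O3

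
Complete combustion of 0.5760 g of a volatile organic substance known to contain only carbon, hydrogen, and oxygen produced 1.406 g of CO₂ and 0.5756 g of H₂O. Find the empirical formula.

mol C = 1.406 g CO₂ ÷ 44.009 g/mol = 0.031948 mol
mol H = 2 × 0.5756 g H₂O ÷ 18.015 g/mol = 0.063902 mol
mass O = 0.5760 − (0.38373 + 0.064414) = 0.12786 g → mol O = 0.12786 ÷ 15.999 = 0.0079917 mol
Divide by the smallest (0.0079917 mol): C 3.998, H 7.996, O 1.000

C4H8O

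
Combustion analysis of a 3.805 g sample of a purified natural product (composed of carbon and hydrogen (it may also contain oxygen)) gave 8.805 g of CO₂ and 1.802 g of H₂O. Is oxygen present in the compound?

mol C = 8.805 g CO₂ ÷ 44.009 g/mol = 0.20007 mol
mol H = 2 × 1.802 g H₂O ÷ 18.015 g/mol = 0.20006 mol
C and H account for only 2.6047 g of the 3.805 g sample; the remaining 1.2003 g must be oxygen.

yes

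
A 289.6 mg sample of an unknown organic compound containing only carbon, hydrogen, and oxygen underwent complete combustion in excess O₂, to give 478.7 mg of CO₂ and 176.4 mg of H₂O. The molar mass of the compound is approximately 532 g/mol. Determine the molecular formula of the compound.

mol C = 0.4787 g CO₂ ÷ 44.009 g/mol = 0.010877 mol
mol H = 2 × 0.1764 g H₂O ÷ 18.015 g/mol = 0.019584 mol
mass O = 0.2896 − (0.13065 + 0.019740) = 0.13921 g → mol O = 0.13921 ÷ 15.999 = 0.0087013 mol
Divide by the smallest (0.0087013 mol): C 1.250, H 2.251, O 1.000
Multiplying each by 4 gives whole numbers: C 5.00, H 9.00, O 4.00
Empirical formula: C5H9O4
Empirical-formula mass = 133.12 g/mol; 532 ÷ 133.12 ≈ 4, so the molecular formula is C20H36O16.

C20H36O16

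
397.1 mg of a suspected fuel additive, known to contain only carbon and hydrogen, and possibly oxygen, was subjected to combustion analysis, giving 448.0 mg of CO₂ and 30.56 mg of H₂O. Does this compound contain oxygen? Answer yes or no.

mol C = 0.4480 g CO₂ ÷ 44.009 g/mol = 0.010180 mol
mol H = 2 × 0.03056 g H₂O ÷ 18.015 g/mol = 0.0033927 mol
C and H account for only 0.12569 g of the 0.3971 g sample; the remaining 0.27141 g must be oxygen.

yes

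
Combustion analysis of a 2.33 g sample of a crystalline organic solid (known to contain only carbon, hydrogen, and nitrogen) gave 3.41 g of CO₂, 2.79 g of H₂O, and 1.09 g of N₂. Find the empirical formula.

mol C = 3.41 g CO₂ ÷ 44.009 g/mol = 0.07748 mol
mol H = 2 × 2.79 g H₂O ÷ 18.015 g/mol = 0.3097 mol
mol N = 2 × 1.09 g N₂ ÷ 28.014 g/mol = 0.07782 mol
Divide by the smallest (0.07748 mol): C 1.000, H 3.997, N 1.004

CH4N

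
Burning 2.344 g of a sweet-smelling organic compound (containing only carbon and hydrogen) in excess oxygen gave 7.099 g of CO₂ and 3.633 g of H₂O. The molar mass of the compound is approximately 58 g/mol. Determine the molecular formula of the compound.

mol C = 7.099 g CO₂ ÷ 44.009 g/mol = 0.16131 mol
mol H = 2 × 3.633 g H₂O ÷ 18.015 g/mol = 0.40333 mol
Divide by the smallest (0.16131 mol): C 1.000, H 2.500
Multiplying each by 2 gives whole numbers: C 2.00, H 5.00
Empirical formula: C2H5
Empirical-formula mass = 29.06 g/mol; 58 ÷ 29.06 ≈ 2, so the molecular formula is C4H10.

C4H10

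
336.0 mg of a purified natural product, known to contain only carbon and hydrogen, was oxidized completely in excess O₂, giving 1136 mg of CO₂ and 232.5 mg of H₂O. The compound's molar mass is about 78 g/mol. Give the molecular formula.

C6H6

mol C = 1.136 g CO₂ ÷ 44.009 g/mol = 0.025813 mol
mol H = 2 × 0.2325 g H₂O ÷ 18.015 g/mol = 0.025812 mol
Divide by the smallest (0.025812 mol): C 1.000, H 1.000
Empirical formula: CH
Empirical-formula mass = 13.02 g/mol; 78 ÷ 13.02 ≈ 6, so the molecular formula is C6H6.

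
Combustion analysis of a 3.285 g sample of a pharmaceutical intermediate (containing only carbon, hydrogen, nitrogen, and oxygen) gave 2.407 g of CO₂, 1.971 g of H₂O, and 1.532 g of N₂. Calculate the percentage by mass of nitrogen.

46.64%

mol C = 2.407 g CO₂ ÷ 44.009 g/mol = 0.054693 mol
mol H = 2 × 1.971 g H₂O ÷ 18.015 g/mol = 0.21882 mol
mol N = 2 × 1.532 g N₂ ÷ 28.014 g/mol = 0.10937 mol
mass O = 3.285 − (0.65692 + 0.22057 + 1.5320) = 0.87551 g → mol O = 0.87551 ÷ 15.999 = 0.054723 mol
mass % N = 1.5320 g ÷ 3.285 g × 100%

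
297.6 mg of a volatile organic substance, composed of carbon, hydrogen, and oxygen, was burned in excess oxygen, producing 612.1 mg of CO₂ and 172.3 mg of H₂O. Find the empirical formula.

mol C = 0.6121 g CO₂ ÷ 44.009 g/mol = 0.013909 mol
mol H = 2 × 0.1723 g H₂O ÷ 18.015 g/mol = 0.019129 mol
mass O = 0.2976 − (0.16706 + 0.019282) = 0.11126 g → mol O = 0.11126 ÷ 15.999 = 0.0069544 mol
Divide by the smallest (0.0069544 mol): C 2.000, H 2.751, O 1.000
Multiplying each by 4 gives whole numbers: C 8.00, H 11.00, O 4.00

C8H11O4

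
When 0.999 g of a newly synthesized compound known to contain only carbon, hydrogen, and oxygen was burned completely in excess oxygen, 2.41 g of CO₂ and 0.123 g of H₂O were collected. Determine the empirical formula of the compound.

C8H2O3

mol C = 2.41 g CO₂ ÷ 44.009 g/mol = 0.05476 mol
mol H = 2 × 0.123 g H₂O ÷ 18.015 g/mol = 0.01366 mol
mass O = 0.999 − (0.6577 + 0.01376) = 0.3275 g → mol O = 0.3275 ÷ 15.999 = 0.02047 mol
Divide by the smallest (0.01366 mol): C 4.010, H 1.000, O 1.499
Multiplying each by 2 gives whole numbers: C 8.02, H 2.00, O 3.00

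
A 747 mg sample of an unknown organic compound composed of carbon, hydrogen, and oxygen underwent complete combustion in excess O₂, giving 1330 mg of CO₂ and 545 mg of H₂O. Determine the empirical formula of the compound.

mol C = 1.33 g CO₂ ÷ 44.009 g/mol = 0.03022 mol
mol H = 2 × 0.545 g H₂O ÷ 18.015 g/mol = 0.06051 mol
mass O = 0.747 − (0.3630 + 0.06099) = 0.3230 g → mol O = 0.3230 ÷ 15.999 = 0.02019 mol
Divide by the smallest (0.02019 mol): C 1.497, H 2.997, O 1.000
Multiplying each by 2 gives whole numbers: C 2.99, H 5.99, O 2.00

C3H6O2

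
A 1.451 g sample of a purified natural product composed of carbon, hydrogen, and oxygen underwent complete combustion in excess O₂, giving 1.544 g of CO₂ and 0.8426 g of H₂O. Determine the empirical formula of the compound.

C3H8O5

mol C = 1.544 g CO₂ ÷ 44.009 g/mol = 0.035084 mol
mol H = 2 × 0.8426 g H₂O ÷ 18.015 g/mol = 0.093544 mol
mass O = 1.451 − (0.42139 + 0.094293) = 0.93532 g → mol O = 0.93532 ÷ 15.999 = 0.058461 mol
Divide by the smallest (0.035084 mol): C 1.000, H 2.666, O 1.666
Multiplying each by 3 gives whole numbers: C 3.00, H 8.00, O 5.00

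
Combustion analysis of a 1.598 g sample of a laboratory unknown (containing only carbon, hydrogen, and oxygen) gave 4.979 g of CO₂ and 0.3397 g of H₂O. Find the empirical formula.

C9H3O

mol C = 4.979 g CO₂ ÷ 44.009 g/mol = 0.11314 mol
mol H = 2 × 0.3397 g H₂O ÷ 18.015 g/mol = 0.037713 mol
mass O = 1.598 − (1.3589 + 0.038015) = 0.20111 g → mol O = 0.20111 ÷ 15.999 = 0.012570 mol
Divide by the smallest (0.012570 mol): C 9.000, H 3.000, O 1.000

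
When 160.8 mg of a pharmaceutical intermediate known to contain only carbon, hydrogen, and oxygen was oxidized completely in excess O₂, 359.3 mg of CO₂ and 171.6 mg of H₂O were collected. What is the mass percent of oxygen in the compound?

mol C = 0.3593 g CO₂ ÷ 44.009 g/mol = 0.0081642 mol
mol H = 2 × 0.1716 g H₂O ÷ 18.015 g/mol = 0.019051 mol
mass O = 0.1608 − (0.098061 + 0.019203) = 0.043536 g → mol O = 0.043536 ÷ 15.999 = 0.0027212 mol
mass % O = 0.043536 g ÷ 0.1608 g × 100%

27.07%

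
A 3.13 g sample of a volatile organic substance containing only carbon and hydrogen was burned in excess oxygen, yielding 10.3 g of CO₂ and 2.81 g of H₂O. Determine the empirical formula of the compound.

C3H4

mol C = 10.3 g CO₂ ÷ 44.009 g/mol = 0.2340 mol
mol H = 2 × 2.81 g H₂O ÷ 18.015 g/mol = 0.3120 mol
Divide by the smallest (0.2340 mol): C 1.000, H 1.333
Multiplying each by 3 gives whole numbers: C 3.00, H 4.00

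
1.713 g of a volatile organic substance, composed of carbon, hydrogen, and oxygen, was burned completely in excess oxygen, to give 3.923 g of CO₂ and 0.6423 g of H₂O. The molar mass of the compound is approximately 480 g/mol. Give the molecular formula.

mol C = 3.923 g CO₂ ÷ 44.009 g/mol = 0.089141 mol
mol H = 2 × 0.6423 g H₂O ÷ 18.015 g/mol = 0.071307 mol
mass O = 1.713 − (1.0707 + 0.071878) = 0.57045 g → mol O = 0.57045 ÷ 15.999 = 0.035655 mol
Divide by the smallest (0.035655 mol): C 2.500, H 2.000, O 1.000
Multiplying each by 2 gives whole numbers: C 5.00, H 4.00, O 2.00
Empirical formula: C5H4O2
Empirical-formula mass = 96.08 g/mol; 480 ÷ 96.08 ≈ 5, so the molecular formula is C25H20O10.

C25H20O10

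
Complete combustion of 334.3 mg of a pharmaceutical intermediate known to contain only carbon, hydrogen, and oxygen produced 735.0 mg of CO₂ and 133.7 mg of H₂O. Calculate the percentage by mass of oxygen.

35.52%

mol C = 0.7350 g CO₂ ÷ 44.009 g/mol = 0.016701 mol
mol H = 2 × 0.1337 g H₂O ÷ 18.015 g/mol = 0.014843 mol
mass O = 0.3343 − (0.20060 + 0.014962) = 0.11874 g → mol O = 0.11874 ÷ 15.999 = 0.0074218 mol
mass % O = 0.11874 g ÷ 0.3343 g × 100%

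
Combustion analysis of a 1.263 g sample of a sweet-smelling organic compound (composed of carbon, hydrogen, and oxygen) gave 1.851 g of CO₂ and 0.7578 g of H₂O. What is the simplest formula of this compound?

mol C = 1.851 g CO₂ ÷ 44.009 g/mol = 0.042060 mol
mol H = 2 × 0.7578 g H₂O ÷ 18.015 g/mol = 0.084130 mol
mass O = 1.263 − (0.50518 + 0.084803) = 0.67302 g → mol O = 0.67302 ÷ 15.999 = 0.042066 mol
Divide by the smallest (0.042060 mol): C 1.000, H 2.000, O 1.000

CH2O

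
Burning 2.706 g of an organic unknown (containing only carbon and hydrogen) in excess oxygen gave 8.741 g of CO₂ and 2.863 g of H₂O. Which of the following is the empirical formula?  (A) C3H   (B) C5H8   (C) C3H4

mol C = 8.741 g CO₂ ÷ 44.009 g/mol = 0.19862 mol
mol H = 2 × 2.863 g H₂O ÷ 18.015 g/mol = 0.31785 mol
Divide by the smallest (0.19862 mol): C 1.000, H 1.600
Multiplying each by 5 gives whole numbers: C 5.00, H 8.00

(B) C5H8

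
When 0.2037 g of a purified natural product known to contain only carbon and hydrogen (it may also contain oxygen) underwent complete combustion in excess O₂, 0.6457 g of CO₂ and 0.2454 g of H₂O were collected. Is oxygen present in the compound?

mol C = 0.6457 g CO₂ ÷ 44.009 g/mol = 0.014672 mol
mol H = 2 × 0.2454 g H₂O ÷ 18.015 g/mol = 0.027244 mol
C and H together account for 0.20369 g — essentially the entire 0.2037 g sample — so the compound contains no oxygen.

no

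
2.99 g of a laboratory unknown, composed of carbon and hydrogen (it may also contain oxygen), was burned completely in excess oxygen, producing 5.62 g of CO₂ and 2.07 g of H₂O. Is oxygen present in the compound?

yes

mol C = 5.62 g CO₂ ÷ 44.009 g/mol = 0.1277 mol
mol H = 2 × 2.07 g H₂O ÷ 18.015 g/mol = 0.2298 mol
C and H account for only 1.765 g of the 2.99 g sample; the remaining 1.225 g must be oxygen.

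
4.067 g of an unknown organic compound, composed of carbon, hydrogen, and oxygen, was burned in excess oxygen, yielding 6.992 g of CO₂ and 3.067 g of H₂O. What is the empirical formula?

mol C = 6.992 g CO₂ ÷ 44.009 g/mol = 0.15888 mol
mol H = 2 × 3.067 g H₂O ÷ 18.015 g/mol = 0.34049 mol
mass O = 4.067 − (1.9083 + 0.34322) = 1.8155 g → mol O = 1.8155 ÷ 15.999 = 0.11348 mol
Divide by the smallest (0.11348 mol): C 1.400, H 3.001, O 1.000
Multiplying each by 5 gives whole numbers: C 7.00, H 15.00, O 5.00

C7H15O5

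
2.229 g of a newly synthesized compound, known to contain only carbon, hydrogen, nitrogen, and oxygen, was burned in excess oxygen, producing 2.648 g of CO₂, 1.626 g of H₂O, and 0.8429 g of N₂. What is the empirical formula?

C2H6N2O

mol C = 2.648 g CO₂ ÷ 44.009 g/mol = 0.060170 mol
mol H = 2 × 1.626 g H₂O ÷ 18.015 g/mol = 0.18052 mol
mol N = 2 × 0.8429 g N₂ ÷ 28.014 g/mol = 0.060177 mol
mass O = 2.229 − (0.72270 + 0.18196 + 0.84290) = 0.48144 g → mol O = 0.48144 ÷ 15.999 = 0.030092 mol
Divide by the smallest (0.030092 mol): C 2.000, H 5.999, N 2.000, O 1.000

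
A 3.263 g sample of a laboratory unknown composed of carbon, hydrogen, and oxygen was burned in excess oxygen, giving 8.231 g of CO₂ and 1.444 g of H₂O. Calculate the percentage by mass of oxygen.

mol C = 8.231 g CO₂ ÷ 44.009 g/mol = 0.18703 mol
mol H = 2 × 1.444 g H₂O ÷ 18.015 g/mol = 0.16031 mol
mass O = 3.263 − (2.2464 + 0.16159) = 0.85499 g → mol O = 0.85499 ÷ 15.999 = 0.053440 mol
mass % O = 0.85499 g ÷ 3.263 g × 100%

26.20%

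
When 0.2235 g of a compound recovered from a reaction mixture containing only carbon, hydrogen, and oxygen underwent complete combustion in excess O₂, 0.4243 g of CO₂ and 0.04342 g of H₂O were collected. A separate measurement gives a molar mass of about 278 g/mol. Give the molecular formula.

mol C = 0.4243 g CO₂ ÷ 44.009 g/mol = 0.0096412 mol
mol H = 2 × 0.04342 g H₂O ÷ 18.015 g/mol = 0.0048204 mol
mass O = 0.2235 − (0.11580 + 0.0048590) = 0.10284 g → mol O = 0.10284 ÷ 15.999 = 0.0064279 mol
Divide by the smallest (0.0048204 mol): C 2.000, H 1.000, O 1.333
Multiplying each by 3 gives whole numbers: C 6.00, H 3.00, O 4.00
Empirical formula: C6H3O4
Empirical-formula mass = 139.09 g/mol; 278 ÷ 139.09 ≈ 2, so the molecular formula is C12H6O8.

C12H6O8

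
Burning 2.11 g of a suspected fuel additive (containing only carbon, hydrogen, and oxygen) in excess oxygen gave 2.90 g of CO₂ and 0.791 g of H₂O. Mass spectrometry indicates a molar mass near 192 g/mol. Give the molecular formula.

C6H8O7

mol C = 2.90 g CO₂ ÷ 44.009 g/mol = 0.06590 mol
mol H = 2 × 0.791 g H₂O ÷ 18.015 g/mol = 0.08782 mol
mass O = 2.11 − (0.7915 + 0.08852) = 1.230 g → mol O = 1.230 ÷ 15.999 = 0.07688 mol
Divide by the smallest (0.06590 mol): C 1.000, H 1.333, O 1.167
Multiplying each by 6 gives whole numbers: C 6.00, H 8.00, O 7.00
Empirical formula: C6H8O7
Empirical-formula mass = 192.12 g/mol; 192 ÷ 192.12 ≈ 1, so the molecular formula is C6H8O7.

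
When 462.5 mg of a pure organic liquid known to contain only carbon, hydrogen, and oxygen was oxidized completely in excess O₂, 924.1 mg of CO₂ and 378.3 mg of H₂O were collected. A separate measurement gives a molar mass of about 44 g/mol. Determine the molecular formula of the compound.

C2H4O

mol C = 0.9241 g CO₂ ÷ 44.009 g/mol = 0.020998 mol
mol H = 2 × 0.3783 g H₂O ÷ 18.015 g/mol = 0.041998 mol
mass O = 0.4625 − (0.25221 + 0.042334) = 0.16796 g → mol O = 0.16796 ÷ 15.999 = 0.010498 mol
Divide by the smallest (0.010498 mol): C 2.000, H 4.001, O 1.000
Empirical formula: C2H4O
Empirical-formula mass = 44.05 g/mol; 44 ÷ 44.05 ≈ 1, so the molecular formula is C2H4O.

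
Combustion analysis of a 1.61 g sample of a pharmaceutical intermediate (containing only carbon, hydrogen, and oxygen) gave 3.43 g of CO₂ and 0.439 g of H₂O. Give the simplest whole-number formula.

C8H5O4

mol C = 3.43 g CO₂ ÷ 44.009 g/mol = 0.07794 mol
mol H = 2 × 0.439 g H₂O ÷ 18.015 g/mol = 0.04874 mol
mass O = 1.61 − (0.9361 + 0.04913) = 0.6248 g → mol O = 0.6248 ÷ 15.999 = 0.03905 mol
Divide by the smallest (0.03905 mol): C 1.996, H 1.248, O 1.000
Multiplying each by 4 gives whole numbers: C 7.98, H 4.99, O 4.00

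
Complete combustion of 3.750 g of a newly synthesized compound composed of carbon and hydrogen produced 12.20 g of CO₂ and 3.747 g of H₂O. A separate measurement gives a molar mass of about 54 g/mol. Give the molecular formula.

mol C = 12.20 g CO₂ ÷ 44.009 g/mol = 0.27722 mol
mol H = 2 × 3.747 g H₂O ÷ 18.015 g/mol = 0.41599 mol
Divide by the smallest (0.27722 mol): C 1.000, H 1.501
Multiplying each by 2 gives whole numbers: C 2.00, H 3.00
Empirical formula: C2H3
Empirical-formula mass = 27.05 g/mol; 54 ÷ 27.05 ≈ 2, so the molecular formula is C4H6.

C4H6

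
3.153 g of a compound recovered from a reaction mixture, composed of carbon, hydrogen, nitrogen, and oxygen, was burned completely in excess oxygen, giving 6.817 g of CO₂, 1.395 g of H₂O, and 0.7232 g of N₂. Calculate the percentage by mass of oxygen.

13.10%

mol C = 6.817 g CO₂ ÷ 44.009 g/mol = 0.15490 mol
mol H = 2 × 1.395 g H₂O ÷ 18.015 g/mol = 0.15487 mol
mol N = 2 × 0.7232 g N₂ ÷ 28.014 g/mol = 0.051631 mol
mass O = 3.153 − (1.8605 + 0.15611 + 0.72320) = 0.41318 g → mol O = 0.41318 ÷ 15.999 = 0.025826 mol
mass % O = 0.41318 g ÷ 3.153 g × 100%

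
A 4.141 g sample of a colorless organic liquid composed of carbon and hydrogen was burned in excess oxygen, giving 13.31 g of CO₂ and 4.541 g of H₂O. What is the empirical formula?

C3H5

mol C = 13.31 g CO₂ ÷ 44.009 g/mol = 0.30244 mol
mol H = 2 × 4.541 g H₂O ÷ 18.015 g/mol = 0.50414 mol
Divide by the smallest (0.30244 mol): C 1.000, H 1.667
Multiplying each by 3 gives whole numbers: C 3.00, H 5.00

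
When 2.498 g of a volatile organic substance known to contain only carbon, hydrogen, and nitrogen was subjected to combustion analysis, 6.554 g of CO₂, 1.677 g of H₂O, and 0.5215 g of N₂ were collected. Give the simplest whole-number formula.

mol C = 6.554 g CO₂ ÷ 44.009 g/mol = 0.14892 mol
mol H = 2 × 1.677 g H₂O ÷ 18.015 g/mol = 0.18618 mol
mol N = 2 × 0.5215 g N₂ ÷ 28.014 g/mol = 0.037231 mol
Divide by the smallest (0.037231 mol): C 4.000, H 5.001, N 1.000

C4H5N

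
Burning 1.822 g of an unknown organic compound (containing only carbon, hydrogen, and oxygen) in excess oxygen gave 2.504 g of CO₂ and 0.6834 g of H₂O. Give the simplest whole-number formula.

C6H8O7

mol C = 2.504 g CO₂ ÷ 44.009 g/mol = 0.056897 mol
mol H = 2 × 0.6834 g H₂O ÷ 18.015 g/mol = 0.075870 mol
mass O = 1.822 − (0.68340 + 0.076477) = 1.0621 g → mol O = 1.0621 ÷ 15.999 = 0.066387 mol
Divide by the smallest (0.056897 mol): C 1.000, H 1.333, O 1.167
Multiplying each by 6 gives whole numbers: C 6.00, H 8.00, O 7.00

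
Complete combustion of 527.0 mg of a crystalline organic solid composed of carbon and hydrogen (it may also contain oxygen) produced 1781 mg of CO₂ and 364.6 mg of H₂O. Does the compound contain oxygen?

no

mol C = 1.781 g CO₂ ÷ 44.009 g/mol = 0.040469 mol
mol H = 2 × 0.3646 g H₂O ÷ 18.015 g/mol = 0.040477 mol
C and H together account for 0.52687 g — essentially the entire 0.5270 g sample — so the compound contains no oxygen.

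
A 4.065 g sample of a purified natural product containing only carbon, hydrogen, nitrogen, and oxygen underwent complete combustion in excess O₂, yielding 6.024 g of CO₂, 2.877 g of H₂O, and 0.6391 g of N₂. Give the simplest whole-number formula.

mol C = 6.024 g CO₂ ÷ 44.009 g/mol = 0.13688 mol
mol H = 2 × 2.877 g H₂O ÷ 18.015 g/mol = 0.31940 mol
mol N = 2 × 0.6391 g N₂ ÷ 28.014 g/mol = 0.045627 mol
mass O = 4.065 − (1.6441 + 0.32196 + 0.63910) = 1.4599 g → mol O = 1.4599 ÷ 15.999 = 0.091247 mol
Divide by the smallest (0.045627 mol): C 3.000, H 7.000, N 1.000, O 2.000

C3H7NO2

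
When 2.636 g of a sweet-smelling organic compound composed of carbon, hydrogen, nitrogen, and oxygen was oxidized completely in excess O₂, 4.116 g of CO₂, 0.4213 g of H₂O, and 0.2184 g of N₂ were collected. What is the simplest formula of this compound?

C6H3NO5

mol C = 4.116 g CO₂ ÷ 44.009 g/mol = 0.093526 mol
mol H = 2 × 0.4213 g H₂O ÷ 18.015 g/mol = 0.046772 mol
mol N = 2 × 0.2184 g N₂ ÷ 28.014 g/mol = 0.015592 mol
mass O = 2.636 − (1.1233 + 0.047146 + 0.21840) = 1.2471 g → mol O = 1.2471 ÷ 15.999 = 0.077949 mol
Divide by the smallest (0.015592 mol): C 5.998, H 3.000, N 1.000, O 4.999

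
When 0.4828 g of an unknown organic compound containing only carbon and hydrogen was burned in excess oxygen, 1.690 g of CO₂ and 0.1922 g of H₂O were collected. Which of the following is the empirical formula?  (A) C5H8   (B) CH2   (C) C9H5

(C) C9H5

mol C = 1.690 g CO₂ ÷ 44.009 g/mol = 0.038401 mol
mol H = 2 × 0.1922 g H₂O ÷ 18.015 g/mol = 0.021338 mol
Divide by the smallest (0.021338 mol): C 1.800, H 1.000
Multiplying each by 5 gives whole numbers: C 9.00, H 5.00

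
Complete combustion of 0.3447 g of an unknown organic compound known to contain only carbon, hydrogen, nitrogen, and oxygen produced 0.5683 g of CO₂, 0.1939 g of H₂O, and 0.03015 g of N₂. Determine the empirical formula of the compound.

C6H10NO4

mol C = 0.5683 g CO₂ ÷ 44.009 g/mol = 0.012913 mol
mol H = 2 × 0.1939 g H₂O ÷ 18.015 g/mol = 0.021527 mol
mol N = 2 × 0.03015 g N₂ ÷ 28.014 g/mol = 0.0021525 mol
mass O = 0.3447 − (0.15510 + 0.021699 + 0.030150) = 0.13775 g → mol O = 0.13775 ÷ 15.999 = 0.0086099 mol
Divide by the smallest (0.0021525 mol): C 5.999, H 10.001, N 1.000, O 4.000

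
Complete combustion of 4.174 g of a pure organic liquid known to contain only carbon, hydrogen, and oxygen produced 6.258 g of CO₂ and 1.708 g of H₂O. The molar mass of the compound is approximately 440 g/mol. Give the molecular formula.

C15H20O15

mol C = 6.258 g CO₂ ÷ 44.009 g/mol = 0.14220 mol
mol H = 2 × 1.708 g H₂O ÷ 18.015 g/mol = 0.18962 mol
mass O = 4.174 − (1.7079 + 0.19114) = 2.2749 g → mol O = 2.2749 ÷ 15.999 = 0.14219 mol
Divide by the smallest (0.14219 mol): C 1.000, H 1.334, O 1.000
Multiplying each by 3 gives whole numbers: C 3.00, H 4.00, O 3.00
Empirical formula: C3H4O3
Empirical-formula mass = 88.06 g/mol; 440 ÷ 88.06 ≈ 5, so the molecular formula is C15H20O15.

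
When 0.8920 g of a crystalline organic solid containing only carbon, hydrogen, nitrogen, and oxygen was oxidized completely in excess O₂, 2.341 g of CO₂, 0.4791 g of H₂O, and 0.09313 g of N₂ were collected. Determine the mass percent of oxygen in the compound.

mol C = 2.341 g CO₂ ÷ 44.009 g/mol = 0.053194 mol
mol H = 2 × 0.4791 g H₂O ÷ 18.015 g/mol = 0.053189 mol
mol N = 2 × 0.09313 g N₂ ÷ 28.014 g/mol = 0.0066488 mol
mass O = 0.8920 − (0.63891 + 0.053615 + 0.093130) = 0.10635 g → mol O = 0.10635 ÷ 15.999 = 0.0066471 mol
mass % O = 0.10635 g ÷ 0.8920 g × 100%

11.92%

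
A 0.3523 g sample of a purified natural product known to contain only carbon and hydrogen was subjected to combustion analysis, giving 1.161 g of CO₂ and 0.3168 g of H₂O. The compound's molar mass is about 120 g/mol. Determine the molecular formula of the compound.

C9H12

mol C = 1.161 g CO₂ ÷ 44.009 g/mol = 0.026381 mol
mol H = 2 × 0.3168 g H₂O ÷ 18.015 g/mol = 0.035171 mol
Divide by the smallest (0.026381 mol): C 1.000, H 1.333
Multiplying each by 3 gives whole numbers: C 3.00, H 4.00
Empirical formula: C3H4
Empirical-formula mass = 40.06 g/mol; 120 ÷ 40.06 ≈ 3, so the molecular formula is C9H12.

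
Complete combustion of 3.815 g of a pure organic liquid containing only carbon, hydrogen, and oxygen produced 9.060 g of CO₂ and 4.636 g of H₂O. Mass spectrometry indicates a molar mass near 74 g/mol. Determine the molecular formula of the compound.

C4H10O

mol C = 9.060 g CO₂ ÷ 44.009 g/mol = 0.20587 mol
mol H = 2 × 4.636 g H₂O ÷ 18.015 g/mol = 0.51468 mol
mass O = 3.815 − (2.4727 + 0.51880) = 0.82353 g → mol O = 0.82353 ÷ 15.999 = 0.051474 mol
Divide by the smallest (0.051474 mol): C 3.999, H 9.999, O 1.000
Empirical formula: C4H10O
Empirical-formula mass = 74.12 g/mol; 74 ÷ 74.12 ≈ 1, so the molecular formula is C4H10O.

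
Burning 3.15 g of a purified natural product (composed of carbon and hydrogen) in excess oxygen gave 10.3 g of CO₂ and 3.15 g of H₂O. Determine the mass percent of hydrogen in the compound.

mol C = 10.3 g CO₂ ÷ 44.009 g/mol = 0.2340 mol
mol H = 2 × 3.15 g H₂O ÷ 18.015 g/mol = 0.3497 mol
mass % H = 0.3525 g ÷ 3.15 g × 100%

11.2%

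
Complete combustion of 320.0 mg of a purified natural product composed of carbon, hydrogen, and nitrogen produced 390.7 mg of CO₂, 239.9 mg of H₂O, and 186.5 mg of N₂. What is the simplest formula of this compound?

mol C = 0.3907 g CO₂ ÷ 44.009 g/mol = 0.0088777 mol
mol H = 2 × 0.2399 g H₂O ÷ 18.015 g/mol = 0.026633 mol
mol N = 2 × 0.1865 g N₂ ÷ 28.014 g/mol = 0.013315 mol
Divide by the smallest (0.0088777 mol): C 1.000, H 3.000, N 1.500
Multiplying each by 2 gives whole numbers: C 2.00, H 6.00, N 3.00

C2H6N3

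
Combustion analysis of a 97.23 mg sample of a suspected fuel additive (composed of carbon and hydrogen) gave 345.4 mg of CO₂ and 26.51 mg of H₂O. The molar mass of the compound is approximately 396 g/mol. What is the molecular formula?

mol C = 0.3454 g CO₂ ÷ 44.009 g/mol = 0.0078484 mol
mol H = 2 × 0.02651 g H₂O ÷ 18.015 g/mol = 0.0029431 mol
Divide by the smallest (0.0029431 mol): C 2.667, H 1.000
Multiplying each by 3 gives whole numbers: C 8.00, H 3.00
Empirical formula: C8H3
Empirical-formula mass = 99.11 g/mol; 396 ÷ 99.11 ≈ 4, so the molecular formula is C32H12.

C32H12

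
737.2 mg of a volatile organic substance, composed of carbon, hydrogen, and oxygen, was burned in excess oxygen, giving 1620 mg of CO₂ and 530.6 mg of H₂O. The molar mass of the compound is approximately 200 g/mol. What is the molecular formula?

mol C = 1.620 g CO₂ ÷ 44.009 g/mol = 0.036811 mol
mol H = 2 × 0.5306 g H₂O ÷ 18.015 g/mol = 0.058906 mol
mass O = 0.7372 − (0.44213 + 0.059378) = 0.23569 g → mol O = 0.23569 ÷ 15.999 = 0.014732 mol
Divide by the smallest (0.014732 mol): C 2.499, H 3.999, O 1.000
Multiplying each by 2 gives whole numbers: C 5.00, H 8.00, O 2.00
Empirical formula: C5H8O2
Empirical-formula mass = 100.12 g/mol; 200 ÷ 100.12 ≈ 2, so the molecular formula is C10H16O4.

C10H16O4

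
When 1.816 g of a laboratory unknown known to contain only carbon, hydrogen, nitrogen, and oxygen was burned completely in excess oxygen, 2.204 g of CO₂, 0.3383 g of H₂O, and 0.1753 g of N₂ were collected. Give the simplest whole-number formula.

C4H3NO5

mol C = 2.204 g CO₂ ÷ 44.009 g/mol = 0.050081 mol
mol H = 2 × 0.3383 g H₂O ÷ 18.015 g/mol = 0.037558 mol
mol N = 2 × 0.1753 g N₂ ÷ 28.014 g/mol = 0.012515 mol
mass O = 1.816 − (0.60152 + 0.037858 + 0.17530) = 1.0013 g → mol O = 1.0013 ÷ 15.999 = 0.062587 mol
Divide by the smallest (0.012515 mol): C 4.002, H 3.001, N 1.000, O 5.001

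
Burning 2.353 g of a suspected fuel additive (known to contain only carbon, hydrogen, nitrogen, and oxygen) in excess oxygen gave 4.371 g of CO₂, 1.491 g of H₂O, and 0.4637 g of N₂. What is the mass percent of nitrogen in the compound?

mol C = 4.371 g CO₂ ÷ 44.009 g/mol = 0.099321 mol
mol H = 2 × 1.491 g H₂O ÷ 18.015 g/mol = 0.16553 mol
mol N = 2 × 0.4637 g N₂ ÷ 28.014 g/mol = 0.033105 mol
mass O = 2.353 − (1.1929 + 0.16685 + 0.46370) = 0.52951 g → mol O = 0.52951 ÷ 15.999 = 0.033096 mol
mass % N = 0.46370 g ÷ 2.353 g × 100%

19.71%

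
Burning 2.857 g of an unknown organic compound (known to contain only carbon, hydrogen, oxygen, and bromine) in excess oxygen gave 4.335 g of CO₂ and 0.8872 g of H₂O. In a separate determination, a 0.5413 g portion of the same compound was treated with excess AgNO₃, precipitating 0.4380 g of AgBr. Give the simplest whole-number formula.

mol C = 4.335 g CO₂ ÷ 44.009 g/mol = 0.098503 mol
mol H = 2 × 0.8872 g H₂O ÷ 18.015 g/mol = 0.098496 mol
From the AgBr data: mol Br per gram of compound = (0.4380 ÷ 187.772) ÷ 0.5413 = 0.0043093 mol/g, so in the 2.857 g combustion sample mol Br = 0.012312 mol
mass O = 2.857 − (1.1831 + 0.099284 + 0.98375) = 0.59085 g → mol O = 0.59085 ÷ 15.999 = 0.036931 mol
Divide by the smallest (0.012312 mol): C 8.001, H 8.000, Br 1.000, O 3.000

C8H8BrO3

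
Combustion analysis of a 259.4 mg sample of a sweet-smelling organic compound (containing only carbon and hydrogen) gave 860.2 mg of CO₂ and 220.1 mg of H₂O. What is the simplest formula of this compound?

C4H5

mol C = 0.8602 g CO₂ ÷ 44.009 g/mol = 0.019546 mol
mol H = 2 × 0.2201 g H₂O ÷ 18.015 g/mol = 0.024435 mol
Divide by the smallest (0.019546 mol): C 1.000, H 1.250
Multiplying each by 4 gives whole numbers: C 4.00, H 5.00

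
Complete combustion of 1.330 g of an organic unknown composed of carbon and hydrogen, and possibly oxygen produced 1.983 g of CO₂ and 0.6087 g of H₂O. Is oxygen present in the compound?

yes

mol C = 1.983 g CO₂ ÷ 44.009 g/mol = 0.045059 mol
mol H = 2 × 0.6087 g H₂O ÷ 18.015 g/mol = 0.067577 mol
C and H account for only 0.60932 g of the 1.330 g sample; the remaining 0.72068 g must be oxygen.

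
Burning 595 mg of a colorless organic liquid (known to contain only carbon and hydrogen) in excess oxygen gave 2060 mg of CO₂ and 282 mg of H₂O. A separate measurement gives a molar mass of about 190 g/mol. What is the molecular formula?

C15H10

mol C = 2.06 g CO₂ ÷ 44.009 g/mol = 0.04681 mol
mol H = 2 × 0.282 g H₂O ÷ 18.015 g/mol = 0.03131 mol
Divide by the smallest (0.03131 mol): C 1.495, H 1.000
Multiplying each by 2 gives whole numbers: C 2.99, H 2.00
Empirical formula: C3H2
Empirical-formula mass = 38.05 g/mol; 190 ÷ 38.05 ≈ 5, so the molecular formula is C15H10.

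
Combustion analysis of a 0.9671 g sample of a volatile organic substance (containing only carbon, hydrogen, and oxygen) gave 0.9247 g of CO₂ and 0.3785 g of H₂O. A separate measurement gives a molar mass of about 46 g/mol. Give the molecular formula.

CH2O2

mol C = 0.9247 g CO₂ ÷ 44.009 g/mol = 0.021012 mol
mol H = 2 × 0.3785 g H₂O ÷ 18.015 g/mol = 0.042021 mol
mass O = 0.9671 − (0.25237 + 0.042357) = 0.67237 g → mol O = 0.67237 ÷ 15.999 = 0.042026 mol
Divide by the smallest (0.021012 mol): C 1.000, H 2.000, O 2.000
Empirical formula: CH2O2
Empirical-formula mass = 46.02 g/mol; 46 ÷ 46.02 ≈ 1, so the molecular formula is CH2O2.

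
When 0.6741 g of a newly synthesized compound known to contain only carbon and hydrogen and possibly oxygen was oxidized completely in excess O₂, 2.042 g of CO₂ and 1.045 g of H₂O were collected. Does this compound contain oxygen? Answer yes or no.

no

mol C = 2.042 g CO₂ ÷ 44.009 g/mol = 0.046400 mol
mol H = 2 × 1.045 g H₂O ÷ 18.015 g/mol = 0.11601 mol
C and H together account for 0.67425 g — essentially the entire 0.6741 g sample — so the compound contains no oxygen.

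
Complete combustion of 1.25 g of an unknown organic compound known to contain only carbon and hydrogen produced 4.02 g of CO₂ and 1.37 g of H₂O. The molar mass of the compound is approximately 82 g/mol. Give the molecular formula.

mol C = 4.02 g CO₂ ÷ 44.009 g/mol = 0.09134 mol
mol H = 2 × 1.37 g H₂O ÷ 18.015 g/mol = 0.1521 mol
Divide by the smallest (0.09134 mol): C 1.000, H 1.665
Multiplying each by 3 gives whole numbers: C 3.00, H 5.00
Empirical formula: C3H5
Empirical-formula mass = 41.07 g/mol; 82 ÷ 41.07 ≈ 2, so the molecular formula is C6H10.

C6H10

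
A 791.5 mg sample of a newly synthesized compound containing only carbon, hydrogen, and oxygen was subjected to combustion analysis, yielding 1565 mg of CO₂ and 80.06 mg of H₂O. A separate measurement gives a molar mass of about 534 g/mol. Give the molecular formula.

mol C = 1.565 g CO₂ ÷ 44.009 g/mol = 0.035561 mol
mol H = 2 × 0.08006 g H₂O ÷ 18.015 g/mol = 0.0088881 mol
mass O = 0.7915 − (0.42712 + 0.0089593) = 0.35542 g → mol O = 0.35542 ÷ 15.999 = 0.022215 mol
Divide by the smallest (0.0088881 mol): C 4.001, H 1.000, O 2.499
Multiplying each by 2 gives whole numbers: C 8.00, H 2.00, O 5.00
Empirical formula: C8H2O5
Empirical-formula mass = 178.10 g/mol; 534 ÷ 178.10 ≈ 3, so the molecular formula is C24H6O15.

C24H6O15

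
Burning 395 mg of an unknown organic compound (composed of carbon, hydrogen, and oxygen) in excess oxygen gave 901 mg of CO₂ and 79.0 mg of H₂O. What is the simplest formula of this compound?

mol C = 0.901 g CO₂ ÷ 44.009 g/mol = 0.02047 mol
mol H = 2 × 0.0790 g H₂O ÷ 18.015 g/mol = 0.008770 mol
mass O = 0.395 − (0.2459 + 0.008841) = 0.1403 g → mol O = 0.1403 ÷ 15.999 = 0.008767 mol
Divide by the smallest (0.008767 mol): C 2.335, H 1.000, O 1.000
Multiplying each by 3 gives whole numbers: C 7.01, H 3.00, O 3.00

C7H3O3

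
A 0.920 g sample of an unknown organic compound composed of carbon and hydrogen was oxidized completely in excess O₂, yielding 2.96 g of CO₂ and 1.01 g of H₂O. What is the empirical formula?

C3H5

mol C = 2.96 g CO₂ ÷ 44.009 g/mol = 0.06726 mol
mol H = 2 × 1.01 g H₂O ÷ 18.015 g/mol = 0.1121 mol
Divide by the smallest (0.06726 mol): C 1.000, H 1.667
Multiplying each by 3 gives whole numbers: C 3.00, H 5.00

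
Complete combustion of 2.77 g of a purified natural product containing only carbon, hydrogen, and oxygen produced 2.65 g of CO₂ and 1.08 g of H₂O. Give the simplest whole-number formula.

CH2O2

mol C = 2.65 g CO₂ ÷ 44.009 g/mol = 0.06021 mol
mol H = 2 × 1.08 g H₂O ÷ 18.015 g/mol = 0.1199 mol
mass O = 2.77 − (0.7232 + 0.1209) = 1.926 g → mol O = 1.926 ÷ 15.999 = 0.1204 mol
Divide by the smallest (0.06021 mol): C 1.000, H 1.991, O 1.999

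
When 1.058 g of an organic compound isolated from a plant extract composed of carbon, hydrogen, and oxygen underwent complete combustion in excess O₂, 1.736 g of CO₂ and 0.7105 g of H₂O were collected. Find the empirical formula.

C5H10O4

mol C = 1.736 g CO₂ ÷ 44.009 g/mol = 0.039446 mol
mol H = 2 × 0.7105 g H₂O ÷ 18.015 g/mol = 0.078879 mol
mass O = 1.058 − (0.47379 + 0.079510) = 0.50470 g → mol O = 0.50470 ÷ 15.999 = 0.031546 mol
Divide by the smallest (0.031546 mol): C 1.250, H 2.500, O 1.000
Multiplying each by 4 gives whole numbers: C 5.00, H 10.00, O 4.00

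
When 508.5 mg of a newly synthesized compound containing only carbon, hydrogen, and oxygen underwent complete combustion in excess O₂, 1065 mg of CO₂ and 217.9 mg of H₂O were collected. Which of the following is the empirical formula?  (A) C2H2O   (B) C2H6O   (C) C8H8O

mol C = 1.065 g CO₂ ÷ 44.009 g/mol = 0.024200 mol
mol H = 2 × 0.2179 g H₂O ÷ 18.015 g/mol = 0.024191 mol
mass O = 0.5085 − (0.29066 + 0.024384) = 0.19345 g → mol O = 0.19345 ÷ 15.999 = 0.012092 mol
Divide by the smallest (0.012092 mol): C 2.001, H 2.001, O 1.000

(A) C2H2O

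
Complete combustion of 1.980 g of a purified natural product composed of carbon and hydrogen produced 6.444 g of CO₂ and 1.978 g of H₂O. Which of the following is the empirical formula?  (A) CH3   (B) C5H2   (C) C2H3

(C) C2H3

mol C = 6.444 g CO₂ ÷ 44.009 g/mol = 0.14642 mol
mol H = 2 × 1.978 g H₂O ÷ 18.015 g/mol = 0.21959 mol
Divide by the smallest (0.14642 mol): C 1.000, H 1.500
Multiplying each by 2 gives whole numbers: C 2.00, H 3.00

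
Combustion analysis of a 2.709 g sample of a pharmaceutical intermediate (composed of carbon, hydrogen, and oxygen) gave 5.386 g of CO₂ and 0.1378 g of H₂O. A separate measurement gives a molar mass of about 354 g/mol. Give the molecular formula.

mol C = 5.386 g CO₂ ÷ 44.009 g/mol = 0.12238 mol
mol H = 2 × 0.1378 g H₂O ÷ 18.015 g/mol = 0.015298 mol
mass O = 2.709 − (1.4700 + 0.015421) = 1.2236 g → mol O = 1.2236 ÷ 15.999 = 0.076481 mol
Divide by the smallest (0.015298 mol): C 8.000, H 1.000, O 4.999
Empirical formula: C8HO5
Empirical-formula mass = 177.09 g/mol; 354 ÷ 177.09 ≈ 2, so the molecular formula is C16H2O10.

C16H2O10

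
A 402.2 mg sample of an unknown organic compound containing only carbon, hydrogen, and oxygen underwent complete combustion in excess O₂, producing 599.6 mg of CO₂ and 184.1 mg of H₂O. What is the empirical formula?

mol C = 0.5996 g CO₂ ÷ 44.009 g/mol = 0.013624 mol
mol H = 2 × 0.1841 g H₂O ÷ 18.015 g/mol = 0.020439 mol
mass O = 0.4022 − (0.16364 + 0.020602) = 0.21795 g → mol O = 0.21795 ÷ 15.999 = 0.013623 mol
Divide by the smallest (0.013623 mol): C 1.000, H 1.500, O 1.000
Multiplying each by 2 gives whole numbers: C 2.00, H 3.00, O 2.00

C2H3O2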